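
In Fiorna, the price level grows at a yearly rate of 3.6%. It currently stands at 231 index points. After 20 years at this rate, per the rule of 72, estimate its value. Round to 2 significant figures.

Doubling time ≈ 72/3.6 = 20.00 years.
20 years is 20/20.00 ≈ 1.00 doublings, a factor of 2^1.00 ≈ 2.00.
231 × 2.00 ≈ 460 index points.

approximately 460 index points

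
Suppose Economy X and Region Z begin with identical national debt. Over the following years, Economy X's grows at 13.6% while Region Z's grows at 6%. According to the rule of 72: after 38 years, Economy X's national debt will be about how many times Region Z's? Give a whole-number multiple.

Rate gap = 13.6% − 6% = 7.6 points.
The ratio doubles every 72/7.6 ≈ 9.47 years.
38/9.47 ≈ 4.01 doublings → ratio ≈ 2^4.01 ≈ 16.

about 16 times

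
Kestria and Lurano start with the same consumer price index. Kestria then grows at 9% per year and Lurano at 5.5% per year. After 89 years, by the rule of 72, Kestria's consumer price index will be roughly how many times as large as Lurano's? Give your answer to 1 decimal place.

about 20.1 times

Only the 3.5-point difference matters.
72/3.5 ≈ 20.57 years per doubling of the ratio; 89 years gives 4.33 doublings, so ≈ 20.1×.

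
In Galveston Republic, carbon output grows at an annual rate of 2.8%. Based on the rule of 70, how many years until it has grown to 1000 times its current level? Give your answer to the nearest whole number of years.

approximately 249 years

One doubling takes 70/2.8 = 25.00 years.
Reaching 1000× takes log₂(1000) ≈ 9.97 doublings.
9.97 × 25.00 ≈ 249 years.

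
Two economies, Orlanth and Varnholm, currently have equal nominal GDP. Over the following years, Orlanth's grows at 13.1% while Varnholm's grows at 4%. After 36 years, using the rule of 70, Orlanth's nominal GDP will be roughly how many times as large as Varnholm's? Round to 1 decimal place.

approximately 25.6 times

Rate gap = 13.1% − 4% = 9.1 points.
The ratio doubles every 70/9.1 ≈ 7.69 years.
36/7.69 ≈ 4.68 doublings → ratio ≈ 2^4.68 ≈ 25.6.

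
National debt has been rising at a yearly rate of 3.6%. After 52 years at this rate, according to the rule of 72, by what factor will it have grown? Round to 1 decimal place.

Doubling time ≈ 72/3.6 = 20.00 years.
52 years / 20.00 ≈ 2.60 doublings → factor 2^2.60 ≈ 6.1.

about 6.1 times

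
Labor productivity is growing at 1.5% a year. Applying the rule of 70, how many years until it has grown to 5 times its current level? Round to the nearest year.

Doubling time ≈ 70/1.5 = 46.67 years.
Reaching 5× takes log₂(5) ≈ 2.32 doublings.
2.32 × 46.67 ≈ 108 years.

approximately 108 years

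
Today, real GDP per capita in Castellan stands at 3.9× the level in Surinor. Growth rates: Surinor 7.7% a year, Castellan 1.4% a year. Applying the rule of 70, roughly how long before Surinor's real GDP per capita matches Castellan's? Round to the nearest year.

Surinor gains on Castellan at 7.7% − 1.4% = 6.3 points a year.
At that relative rate the gap halves every 70/6.3 ≈ 11.11 years.
A 3.9× gap takes log₂(3.9) ≈ 1.96 halvings to close: 1.96 × 11.11 ≈ 22 years.

≈ 22 years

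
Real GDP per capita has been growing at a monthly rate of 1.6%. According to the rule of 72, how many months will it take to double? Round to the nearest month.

45 months

Doubling time ≈ 72 / 1.6 = 45.00 months.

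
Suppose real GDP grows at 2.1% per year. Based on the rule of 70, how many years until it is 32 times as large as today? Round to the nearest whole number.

about 167 years

One doubling takes 70/2.1 = 33.33 years.
32 = 2^5, so 5 doublings → 167 years.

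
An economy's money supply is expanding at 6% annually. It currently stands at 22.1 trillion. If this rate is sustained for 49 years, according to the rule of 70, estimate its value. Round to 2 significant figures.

approximately 410 trillion

It doubles every 70/6 ≈ 11.67 years, so 49 years is 4.20 doublings.
2^4.20 ≈ 18.38; 22.1 × 18.38 ≈ 410 trillion.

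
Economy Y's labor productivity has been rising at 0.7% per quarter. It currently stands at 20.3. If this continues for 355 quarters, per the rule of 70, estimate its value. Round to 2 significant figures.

around 240

Doubling time ≈ 70/0.7 = 100.00 quarters.
355 quarters is 355/100.00 ≈ 3.55 doublings, a factor of 2^3.55 ≈ 11.71.
20.3 × 11.71 ≈ 240.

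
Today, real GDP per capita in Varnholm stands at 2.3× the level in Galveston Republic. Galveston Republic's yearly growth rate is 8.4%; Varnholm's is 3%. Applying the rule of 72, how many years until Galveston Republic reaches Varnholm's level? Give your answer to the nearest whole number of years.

≈ 16 years

Galveston Republic gains on Varnholm at 8.4% − 3% = 5.4 points a year.
At that relative rate the gap halves every 72/5.4 ≈ 13.33 years.
A 2.3× gap takes log₂(2.3) ≈ 1.20 halvings to close: 1.20 × 13.33 ≈ 16 years.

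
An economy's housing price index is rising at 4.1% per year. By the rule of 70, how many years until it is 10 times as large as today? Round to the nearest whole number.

around 57 years

Doubling time ≈ 70/4.1 = 17.07 years.
Reaching 10× takes log₂(10) ≈ 3.32 doublings.
3.32 × 17.07 ≈ 57 years.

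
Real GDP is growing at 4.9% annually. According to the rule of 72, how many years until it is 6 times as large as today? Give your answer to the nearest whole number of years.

≈ 38 years

One doubling takes 72/4.9 = 14.69 years.
Reaching 6× takes log₂(6) ≈ 2.58 doublings.
2.58 × 14.69 ≈ 38 years.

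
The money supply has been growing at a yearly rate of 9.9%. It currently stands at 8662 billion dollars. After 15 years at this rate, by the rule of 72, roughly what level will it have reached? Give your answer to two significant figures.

36000 billion dollars

Doubling time ≈ 72/9.9 = 7.27 years.
15 years is 15/7.27 ≈ 2.06 doublings, a factor of 2^2.06 ≈ 4.17.
8662 × 4.17 ≈ 36000 billion dollars.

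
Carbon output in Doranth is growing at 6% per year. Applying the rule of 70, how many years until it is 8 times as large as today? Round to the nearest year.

approximately 35 years

Doubling time ≈ 70/6 = 11.67 years.
8 = 2^3, so 3 doublings → 35 years.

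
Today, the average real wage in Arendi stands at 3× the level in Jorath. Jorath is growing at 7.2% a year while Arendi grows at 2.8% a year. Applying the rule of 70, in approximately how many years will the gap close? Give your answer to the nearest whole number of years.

about 25 years

What matters is the difference: 4.4 pp.
Rule of 70 on the gap: the ratio halves every 70/4.4 ≈ 15.91 years.
A 3× gap takes log₂(3) ≈ 1.58 halvings to close: 1.58 × 15.91 ≈ 25 years.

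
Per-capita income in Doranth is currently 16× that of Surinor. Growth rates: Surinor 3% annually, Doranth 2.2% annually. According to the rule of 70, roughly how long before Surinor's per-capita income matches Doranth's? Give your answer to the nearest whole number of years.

350 years

What matters is the difference: 0.8 pp.
Rule of 70 on the gap: the ratio halves every 70/0.8 ≈ 87.50 years.
A 16× gap closes after 4 halvings: 4 × 87.50 ≈ 350 years.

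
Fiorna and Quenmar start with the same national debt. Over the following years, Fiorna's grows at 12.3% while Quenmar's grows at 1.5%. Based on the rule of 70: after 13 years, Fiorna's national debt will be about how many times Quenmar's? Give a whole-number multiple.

about 4 times

Only the 10.8-point difference matters.
70/10.8 ≈ 6.48 years per doubling of the ratio; 13 years gives 2.01 doublings, so ≈ 4×.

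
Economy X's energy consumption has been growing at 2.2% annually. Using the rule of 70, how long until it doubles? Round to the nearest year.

approximately 32 years

At 2.2%, doubling takes about 70/2.2 = 31.82 years.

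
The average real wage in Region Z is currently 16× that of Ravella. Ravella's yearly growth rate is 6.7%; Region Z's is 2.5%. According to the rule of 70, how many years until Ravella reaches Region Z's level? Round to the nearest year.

The growth-rate gap is 6.7% − 2.5% = 4.2 percentage points.
So the ratio between them halves every 70/4.2 ≈ 16.67 years.
A 16× gap closes after 4 halvings: 4 × 16.67 ≈ 67 years.

about 67 years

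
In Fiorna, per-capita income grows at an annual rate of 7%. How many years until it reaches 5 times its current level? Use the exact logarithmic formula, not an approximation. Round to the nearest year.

t = ln(5) / ln(1 + 0.07) = 1.6094 / 0.067659 ≈ 23.79.
≈ 24 years.

24 years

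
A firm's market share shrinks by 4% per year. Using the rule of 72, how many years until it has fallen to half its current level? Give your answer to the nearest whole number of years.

Falling at 4%, it halves about every 72/4 = 18.00 years.

18 years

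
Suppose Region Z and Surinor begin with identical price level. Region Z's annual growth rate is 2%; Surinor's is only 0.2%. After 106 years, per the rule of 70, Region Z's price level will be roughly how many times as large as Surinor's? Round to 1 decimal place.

6.6 times

Only the 1.8-point difference matters.
70/1.8 ≈ 38.89 years per doubling of the ratio; 106 years gives 2.73 doublings, so ≈ 6.6×.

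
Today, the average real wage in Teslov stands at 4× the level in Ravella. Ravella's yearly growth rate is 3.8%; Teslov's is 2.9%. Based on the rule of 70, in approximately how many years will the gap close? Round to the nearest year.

approximately 156 years

The growth-rate gap is 3.8% − 2.9% = 0.9 percentage points.
So the ratio between them halves every 70/0.9 ≈ 77.78 years.
A 4× gap closes after 2 halvings: 2 × 77.78 ≈ 156 years.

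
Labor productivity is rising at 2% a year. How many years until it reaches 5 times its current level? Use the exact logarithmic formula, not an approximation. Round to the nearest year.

81 years

t = ln(5) / ln(1 + 0.02) = 1.6094 / 0.019803 ≈ 81.27.
≈ 81 years.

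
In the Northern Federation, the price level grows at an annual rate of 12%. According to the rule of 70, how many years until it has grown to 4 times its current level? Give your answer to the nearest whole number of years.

roughly 12 years

One doubling takes 70/12 = 5.83 years.
Getting to 4× needs 2 doublings: 2 × 5.83 ≈ 12 years.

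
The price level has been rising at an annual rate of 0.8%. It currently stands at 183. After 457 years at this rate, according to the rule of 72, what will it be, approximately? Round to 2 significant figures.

It doubles every 72/0.8 ≈ 90.00 years, so 457 years is 5.08 doublings.
2^5.08 ≈ 33.82; 183 × 33.82 ≈ 6200.

about 6200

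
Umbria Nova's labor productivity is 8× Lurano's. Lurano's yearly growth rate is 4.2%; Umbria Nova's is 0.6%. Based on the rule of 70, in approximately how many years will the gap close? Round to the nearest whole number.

≈ 58 years

The growth-rate gap is 4.2% − 0.6% = 3.6 percentage points.
So the ratio between them halves every 70/3.6 ≈ 19.44 years.
An 8× gap closes after 3 halvings: 3 × 19.44 ≈ 58 years.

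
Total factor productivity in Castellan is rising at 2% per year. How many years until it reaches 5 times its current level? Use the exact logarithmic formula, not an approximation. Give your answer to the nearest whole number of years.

81 years

t = ln(5) / ln(1 + 0.02) = 1.6094 / 0.019803 ≈ 81.27.
≈ 81 years.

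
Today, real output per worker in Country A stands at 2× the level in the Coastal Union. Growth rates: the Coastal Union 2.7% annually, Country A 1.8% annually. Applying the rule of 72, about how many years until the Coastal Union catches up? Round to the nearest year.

The growth-rate gap is 2.7% − 1.8% = 0.9 percentage points.
So the ratio between them halves every 72/0.9 ≈ 80.00 years.
A 2× gap closes after 1 halving: 1 × 80.00 ≈ 80 years.

80 years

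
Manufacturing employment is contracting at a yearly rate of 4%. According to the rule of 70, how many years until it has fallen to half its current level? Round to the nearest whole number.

Halving time ≈ 70 / 4 = 17.50 → 18 years.

around 18 years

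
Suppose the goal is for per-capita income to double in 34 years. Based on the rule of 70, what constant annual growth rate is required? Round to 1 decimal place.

≈ 2.1%

70 / 34 ≈ 2.06, so about 2.1% a year.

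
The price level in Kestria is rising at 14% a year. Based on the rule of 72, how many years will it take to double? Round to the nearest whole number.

approximately 5 years

Doubling time ≈ 72 / 14 = 5.14 years.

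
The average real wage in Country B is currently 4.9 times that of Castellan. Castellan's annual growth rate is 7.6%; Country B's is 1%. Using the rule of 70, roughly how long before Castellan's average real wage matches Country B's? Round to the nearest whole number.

The growth-rate gap is 7.6% − 1% = 6.6 percentage points.
So the ratio between them halves every 70/6.6 ≈ 10.61 years.
A 4.9 times gap takes log₂(4.9) ≈ 2.29 halvings to close: 2.29 × 10.61 ≈ 24 years.

24 years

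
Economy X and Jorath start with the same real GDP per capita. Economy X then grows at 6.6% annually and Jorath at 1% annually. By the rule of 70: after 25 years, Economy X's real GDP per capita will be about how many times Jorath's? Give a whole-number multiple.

about 4 times

Rate gap = 6.6% − 1% = 5.6 points.
The ratio doubles every 70/5.6 ≈ 12.50 years.
25/12.50 ≈ 2.00 doublings → ratio ≈ 2^2.00 ≈ 4.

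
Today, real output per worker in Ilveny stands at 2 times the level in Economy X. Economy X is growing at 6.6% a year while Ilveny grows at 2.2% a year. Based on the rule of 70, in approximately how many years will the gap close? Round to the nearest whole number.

around 16 years

The growth-rate gap is 6.6% − 2.2% = 4.4 percentage points.
So the ratio between them halves every 70/4.4 ≈ 15.91 years.
A 2 times gap closes after 1 halving: 1 × 15.91 ≈ 16 years.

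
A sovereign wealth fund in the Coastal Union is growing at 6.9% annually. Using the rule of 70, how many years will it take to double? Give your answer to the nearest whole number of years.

approximately 10 years

Doubling time ≈ 70 / 6.9 = 10.14 years.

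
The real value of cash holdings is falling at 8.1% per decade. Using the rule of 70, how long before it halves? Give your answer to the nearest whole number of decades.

≈ 9 decades

Falling at 8.1%, it halves about every 70/8.1 = 8.64 decades.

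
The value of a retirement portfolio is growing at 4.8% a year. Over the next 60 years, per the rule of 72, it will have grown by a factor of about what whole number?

At 4.8% one doubling takes ≈ 15.00 years; 60 years is 4 of them, so ×16.

roughly 16 times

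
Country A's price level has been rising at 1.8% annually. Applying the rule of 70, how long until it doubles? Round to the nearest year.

At 1.8%, doubling takes about 70/1.8 = 38.89 years.

≈ 39 years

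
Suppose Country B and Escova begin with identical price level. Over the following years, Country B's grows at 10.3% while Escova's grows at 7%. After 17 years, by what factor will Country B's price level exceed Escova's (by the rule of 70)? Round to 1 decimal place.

≈ 1.7 times

Country B pulls ahead at 3.3 pp per year, so the ratio doubles every 70/3.3 ≈ 21.21 years.
In 17 years that's 0.80 doublings: 2^0.80 ≈ 1.7.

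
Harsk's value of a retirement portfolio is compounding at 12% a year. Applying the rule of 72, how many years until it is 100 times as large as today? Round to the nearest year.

Doubling time ≈ 72/12 = 6.00 years.
100× is log₂ 100 ≈ 6.64 doublings, so ≈ 6.64 × 6.00 = 40 years.

about 40 years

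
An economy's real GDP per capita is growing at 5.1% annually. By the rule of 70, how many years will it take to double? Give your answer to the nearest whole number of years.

Doubling time ≈ 70 / 5.1 = 13.73 years.

around 14 years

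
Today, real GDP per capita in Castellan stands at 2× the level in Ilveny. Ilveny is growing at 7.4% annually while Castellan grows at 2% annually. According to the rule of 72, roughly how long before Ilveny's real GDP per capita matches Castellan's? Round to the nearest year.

The growth-rate gap is 7.4% − 2% = 5.4 percentage points.
So the ratio between them halves every 72/5.4 ≈ 13.33 years.
A 2× gap closes after 1 halving: 1 × 13.33 ≈ 13 years.

13 years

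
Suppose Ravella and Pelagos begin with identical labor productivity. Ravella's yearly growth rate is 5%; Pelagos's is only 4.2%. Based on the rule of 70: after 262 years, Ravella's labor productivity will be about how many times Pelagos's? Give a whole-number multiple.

Ravella pulls ahead at 0.8 pp per year, so the ratio doubles every 70/0.8 ≈ 87.50 years.
In 262 years that's 2.99 doublings: 2^2.99 ≈ 8.

≈ 8 times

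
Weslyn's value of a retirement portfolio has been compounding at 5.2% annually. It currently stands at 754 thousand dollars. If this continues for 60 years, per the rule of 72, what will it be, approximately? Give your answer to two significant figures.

It doubles every 72/5.2 ≈ 13.85 years, so 60 years is 4.33 doublings.
2^4.33 ≈ 20.11; 754 × 20.11 ≈ 15000 thousand dollars.

approximately 15000 thousand dollars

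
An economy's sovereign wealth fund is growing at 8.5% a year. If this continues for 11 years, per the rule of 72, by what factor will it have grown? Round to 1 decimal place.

approximately 2.5 times

Doubles every ≈ 8.47 years (72/8.5).
11 years is 1.30 doublings; 2^1.30 ≈ 2.5×.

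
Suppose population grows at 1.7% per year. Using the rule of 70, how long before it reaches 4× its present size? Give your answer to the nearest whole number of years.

approximately 82 years

Doubling time ≈ 70/1.7 = 41.18 years.
4× is 2 doublings, so 2 × 41.18 ≈ 82 years.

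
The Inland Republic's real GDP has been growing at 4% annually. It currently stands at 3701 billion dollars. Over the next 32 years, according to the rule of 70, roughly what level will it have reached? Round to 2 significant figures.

It doubles every 70/4 ≈ 17.50 years, so 32 years is 1.83 doublings.
2^1.83 ≈ 3.56; 3701 × 3.56 ≈ 13000 billion dollars.

13000 billion dollars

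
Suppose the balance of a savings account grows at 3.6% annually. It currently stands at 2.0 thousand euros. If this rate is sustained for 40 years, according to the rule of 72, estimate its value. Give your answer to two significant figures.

Doubling time ≈ 72/3.6 = 20.00 years.
40 years is 40/20.00 ≈ 2.00 doublings, a factor of 2^2.00 ≈ 4.00.
2.0 × 4.00 ≈ 8.0 thousand euros.

≈ 8.0 thousand euros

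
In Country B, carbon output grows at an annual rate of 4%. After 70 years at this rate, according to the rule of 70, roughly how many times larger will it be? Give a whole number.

At 4% one doubling takes ≈ 17.50 years; 70 years is 4 of them, so ×16.

≈ 16 times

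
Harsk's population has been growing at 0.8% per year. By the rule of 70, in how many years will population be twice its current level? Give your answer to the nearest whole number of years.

88 years

Doubling time ≈ 70 / 0.8 = 87.50 years.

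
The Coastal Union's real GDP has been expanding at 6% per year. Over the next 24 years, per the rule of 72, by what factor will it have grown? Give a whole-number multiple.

roughly 4 times

72/6 ≈ 12.00 years per doubling.
24 years fits 2 doublings: 2^2 = 4.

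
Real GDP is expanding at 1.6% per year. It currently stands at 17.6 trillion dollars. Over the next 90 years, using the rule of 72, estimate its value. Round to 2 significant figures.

roughly 70 trillion dollars

It doubles every 72/1.6 ≈ 45.00 years, so 90 years is 2.00 doublings.
2^2.00 ≈ 4.00; 17.6 × 4.00 ≈ 70 trillion dollars.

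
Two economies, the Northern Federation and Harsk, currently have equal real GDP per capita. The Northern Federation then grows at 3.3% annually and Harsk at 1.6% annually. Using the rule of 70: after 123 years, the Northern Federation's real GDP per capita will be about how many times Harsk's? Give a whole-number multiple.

Rate gap = 3.3% − 1.6% = 1.7 points.
The ratio doubles every 70/1.7 ≈ 41.18 years.
123/41.18 ≈ 2.99 doublings → ratio ≈ 2^2.99 ≈ 8.

roughly 8 times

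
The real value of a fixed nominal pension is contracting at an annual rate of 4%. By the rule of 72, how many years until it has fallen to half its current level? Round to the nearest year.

about 18 years

Falling at 4%, it halves about every 72/4 = 18.00 years.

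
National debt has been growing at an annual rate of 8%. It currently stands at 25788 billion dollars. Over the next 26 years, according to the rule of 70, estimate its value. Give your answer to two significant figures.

around 200000 billion dollars

Doubling time ≈ 70/8 = 8.75 years.
26 years is 26/8.75 ≈ 2.97 doublings, a factor of 2^2.97 ≈ 7.84.
25788 × 7.84 ≈ 200000 billion dollars.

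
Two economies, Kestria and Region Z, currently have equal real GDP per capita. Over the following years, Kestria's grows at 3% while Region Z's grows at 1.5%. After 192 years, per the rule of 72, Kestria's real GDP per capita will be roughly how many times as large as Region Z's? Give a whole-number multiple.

Kestria pulls ahead at 1.5 pp per year, so the ratio doubles every 72/1.5 ≈ 48.00 years.
In 192 years that's 4.00 doublings: 2^4.00 ≈ 16.

around 16 times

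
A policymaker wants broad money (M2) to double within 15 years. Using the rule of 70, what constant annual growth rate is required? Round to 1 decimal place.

70 / 15 ≈ 4.67, so about 4.7% annually.

approximately 4.7%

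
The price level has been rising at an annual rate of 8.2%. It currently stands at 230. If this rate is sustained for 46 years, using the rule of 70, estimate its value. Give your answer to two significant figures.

roughly 9600

It doubles every 70/8.2 ≈ 8.54 years, so 46 years is 5.39 doublings.
2^5.39 ≈ 41.93; 230 × 41.93 ≈ 9600.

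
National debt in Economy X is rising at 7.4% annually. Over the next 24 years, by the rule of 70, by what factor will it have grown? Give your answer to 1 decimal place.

Doubles every ≈ 9.46 years (70/7.4).
24 years is 2.54 doublings; 2^2.54 ≈ 5.8×.

roughly 5.8 times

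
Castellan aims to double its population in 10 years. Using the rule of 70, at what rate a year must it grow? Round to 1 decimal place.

70 / 10 ≈ 7.00, so about 7.0% a year.

approximately 7.0%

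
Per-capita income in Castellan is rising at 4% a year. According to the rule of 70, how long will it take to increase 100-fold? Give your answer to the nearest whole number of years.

At 4% it doubles every 70/4 ≈ 17.50 years.
Reaching 100× takes log₂(100) ≈ 6.64 doublings.
6.64 × 17.50 ≈ 116 years.

approximately 116 years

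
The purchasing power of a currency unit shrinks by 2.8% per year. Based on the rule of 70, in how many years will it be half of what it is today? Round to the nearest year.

about 25 years

Halving time ≈ 70 / 2.8 = 25.00 → 25 years.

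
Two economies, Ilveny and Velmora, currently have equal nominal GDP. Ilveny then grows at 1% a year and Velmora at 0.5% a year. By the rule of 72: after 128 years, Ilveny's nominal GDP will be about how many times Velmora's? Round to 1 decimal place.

Only the 0.5-point difference matters.
72/0.5 ≈ 144.00 years per doubling of the ratio; 128 years gives 0.89 doublings, so ≈ 1.9×.

about 1.9 times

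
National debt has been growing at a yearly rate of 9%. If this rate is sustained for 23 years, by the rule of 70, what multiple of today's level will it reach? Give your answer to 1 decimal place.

about 7.8 times

Doubles every ≈ 7.78 years (70/9).
23 years is 2.96 doublings; 2^2.96 ≈ 7.8×.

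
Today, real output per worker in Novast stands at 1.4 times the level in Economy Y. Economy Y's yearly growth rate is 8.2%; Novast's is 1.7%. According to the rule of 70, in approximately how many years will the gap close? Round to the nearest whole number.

Economy Y gains on Novast at 8.2% − 1.7% = 6.5 points a year.
At that relative rate the gap halves every 70/6.5 ≈ 10.77 years.
A 1.4 times gap takes log₂(1.4) ≈ 0.49 halvings to close: 0.49 × 10.77 ≈ 5 years.

around 5 years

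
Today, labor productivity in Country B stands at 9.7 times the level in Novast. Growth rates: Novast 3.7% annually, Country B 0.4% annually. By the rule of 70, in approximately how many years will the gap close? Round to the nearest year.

Novast gains on Country B at 3.7% − 0.4% = 3.3 points a year.
At that relative rate the gap halves every 70/3.3 ≈ 21.21 years.
A 9.7 times gap takes log₂(9.7) ≈ 3.28 halvings to close: 3.28 × 21.21 ≈ 70 years.

70 years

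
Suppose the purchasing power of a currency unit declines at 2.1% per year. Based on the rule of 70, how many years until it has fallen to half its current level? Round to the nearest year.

Halving time ≈ 70 / 2.1 = 33.33 → 33 years.

approximately 33 years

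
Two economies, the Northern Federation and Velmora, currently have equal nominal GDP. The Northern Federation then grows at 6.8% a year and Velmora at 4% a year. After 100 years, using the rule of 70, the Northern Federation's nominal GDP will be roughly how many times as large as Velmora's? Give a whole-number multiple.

16 times

the Northern Federation pulls ahead at 2.8 pp per year, so the ratio doubles every 70/2.8 ≈ 25.00 years.
In 100 years that's 4.00 doublings: 2^4.00 ≈ 16.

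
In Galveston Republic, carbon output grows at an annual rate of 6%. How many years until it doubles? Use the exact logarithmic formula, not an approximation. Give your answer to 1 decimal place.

11.9 years

t = ln(2) / ln(1 + 0.06) = 0.6931 / 0.058269 ≈ 11.89.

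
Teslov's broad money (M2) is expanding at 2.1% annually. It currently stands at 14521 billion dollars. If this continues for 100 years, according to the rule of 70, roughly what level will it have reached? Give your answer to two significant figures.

about 120000 billion dollars

It doubles every 70/2.1 ≈ 33.33 years, so 100 years is 3.00 doublings.
2^3.00 ≈ 8.00; 14521 × 8.00 ≈ 120000 billion dollars.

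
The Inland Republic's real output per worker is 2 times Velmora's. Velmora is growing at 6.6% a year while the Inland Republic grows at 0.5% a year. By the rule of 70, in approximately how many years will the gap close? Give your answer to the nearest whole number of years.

about 11 years

The growth-rate gap is 6.6% − 0.5% = 6.1 percentage points.
So the ratio between them halves every 70/6.1 ≈ 11.48 years.
A 2 times gap closes after 1 halving: 1 × 11.48 ≈ 11 years.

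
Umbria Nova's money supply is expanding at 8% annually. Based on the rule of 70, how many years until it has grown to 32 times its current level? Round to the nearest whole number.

Doubling time ≈ 70/8 = 8.75 years.
32× is 5 doublings, so 5 × 8.75 ≈ 44 years.

around 44 years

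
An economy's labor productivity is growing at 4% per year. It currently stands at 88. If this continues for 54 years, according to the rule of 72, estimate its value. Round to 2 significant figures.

It doubles every 72/4 ≈ 18.00 years, so 54 years is 3.00 doublings.
2^3.00 ≈ 8.00; 88 × 8.00 ≈ 700.

700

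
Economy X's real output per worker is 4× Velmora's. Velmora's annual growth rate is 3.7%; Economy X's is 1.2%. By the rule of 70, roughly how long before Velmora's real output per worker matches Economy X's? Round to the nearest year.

≈ 56 years

What matters is the difference: 2.5 pp.
Rule of 70 on the gap: the ratio halves every 70/2.5 ≈ 28.00 years.
A 4× gap closes after 2 halvings: 2 × 28.00 ≈ 56 years.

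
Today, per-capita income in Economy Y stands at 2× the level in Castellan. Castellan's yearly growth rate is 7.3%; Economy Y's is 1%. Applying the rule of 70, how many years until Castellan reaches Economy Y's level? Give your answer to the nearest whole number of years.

11 years

What matters is the difference: 6.3 pp.
Rule of 70 on the gap: the ratio halves every 70/6.3 ≈ 11.11 years.
A 2× gap closes after 1 halving: 1 × 11.11 ≈ 11 years.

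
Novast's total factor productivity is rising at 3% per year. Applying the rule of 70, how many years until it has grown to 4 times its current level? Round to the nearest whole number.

about 47 years

One doubling takes 70/3 = 23.33 years.
4× is 2 doublings, so 2 × 23.33 ≈ 47 years.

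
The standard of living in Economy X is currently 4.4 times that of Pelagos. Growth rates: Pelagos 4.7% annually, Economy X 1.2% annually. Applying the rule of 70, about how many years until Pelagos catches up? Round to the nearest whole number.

Pelagos gains on Economy X at 4.7% − 1.2% = 3.5 points a year.
At that relative rate the gap halves every 70/3.5 ≈ 20.00 years.
A 4.4 times gap takes log₂(4.4) ≈ 2.14 halvings to close: 2.14 × 20.00 ≈ 43 years.

about 43 years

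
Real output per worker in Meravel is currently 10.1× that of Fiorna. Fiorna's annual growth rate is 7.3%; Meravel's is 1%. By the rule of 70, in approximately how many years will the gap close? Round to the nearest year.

around 37 years

What matters is the difference: 6.3 pp.
Rule of 70 on the gap: the ratio halves every 70/6.3 ≈ 11.11 years.
A 10.1× gap takes log₂(10.1) ≈ 3.34 halvings to close: 3.34 × 11.11 ≈ 37 years.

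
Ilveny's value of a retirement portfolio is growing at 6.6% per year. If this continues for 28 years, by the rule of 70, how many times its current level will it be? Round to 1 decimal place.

6.2 times

Doubles every ≈ 10.61 years (70/6.6).
28 years is 2.64 doublings; 2^2.64 ≈ 6.2×.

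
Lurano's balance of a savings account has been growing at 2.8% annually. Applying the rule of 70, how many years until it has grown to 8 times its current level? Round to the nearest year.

around 75 years

At 2.8% it doubles every 70/2.8 ≈ 25.00 years.
8× is 3 doublings, so 3 × 25.00 ≈ 75 years.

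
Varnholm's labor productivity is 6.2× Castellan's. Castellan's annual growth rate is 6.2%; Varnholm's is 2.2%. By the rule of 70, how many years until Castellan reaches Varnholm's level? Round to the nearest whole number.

around 46 years

The growth-rate gap is 6.2% − 2.2% = 4 percentage points.
So the ratio between them halves every 70/4 ≈ 17.50 years.
A 6.2× gap takes log₂(6.2) ≈ 2.63 halvings to close: 2.63 × 17.50 ≈ 46 years.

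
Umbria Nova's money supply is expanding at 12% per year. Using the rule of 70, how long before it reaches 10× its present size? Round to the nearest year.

Doubling time ≈ 70/12 = 5.83 years.
Reaching 10× takes log₂(10) ≈ 3.32 doublings.
3.32 × 5.83 ≈ 19 years.

about 19 years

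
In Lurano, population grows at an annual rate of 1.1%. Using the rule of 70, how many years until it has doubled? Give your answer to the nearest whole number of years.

At 1.1%, doubling takes about 70/1.1 = 63.64 years.

64 years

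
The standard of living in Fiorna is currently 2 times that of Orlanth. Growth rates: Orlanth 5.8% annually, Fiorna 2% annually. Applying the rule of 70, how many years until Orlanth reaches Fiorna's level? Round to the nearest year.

18 years

The growth-rate gap is 5.8% − 2% = 3.8 percentage points.
So the ratio between them halves every 70/3.8 ≈ 18.42 years.
A 2 times gap closes after 1 halving: 1 × 18.42 ≈ 18 years.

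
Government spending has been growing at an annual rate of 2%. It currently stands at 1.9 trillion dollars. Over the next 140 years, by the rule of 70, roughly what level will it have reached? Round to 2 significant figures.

around 30 trillion dollars

It doubles every 70/2 ≈ 35.00 years, so 140 years is 4.00 doublings.
2^4.00 ≈ 16.00; 1.9 × 16.00 ≈ 30 trillion dollars.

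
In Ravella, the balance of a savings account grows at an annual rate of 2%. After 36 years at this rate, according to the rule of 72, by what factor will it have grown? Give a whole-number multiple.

about 2 times

Doubling time ≈ 72/2 = 36.00 years.
36/36.00 ≈ 1 doubling, so about 2^1 = 2×.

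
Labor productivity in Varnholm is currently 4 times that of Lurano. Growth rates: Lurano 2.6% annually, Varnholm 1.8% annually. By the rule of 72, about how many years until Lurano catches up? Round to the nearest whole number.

What matters is the difference: 0.8 pp.
Rule of 72 on the gap: the ratio halves every 72/0.8 ≈ 90.00 years.
A 4 times gap closes after 2 halvings: 2 × 90.00 ≈ 180 years.

180 years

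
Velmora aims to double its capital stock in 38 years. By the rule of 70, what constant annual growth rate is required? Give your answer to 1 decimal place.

70 / 38 ≈ 1.84, so about 1.8% annually.

roughly 1.8%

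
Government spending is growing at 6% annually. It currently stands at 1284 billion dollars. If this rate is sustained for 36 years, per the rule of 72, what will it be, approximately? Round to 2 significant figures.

It doubles every 72/6 ≈ 12.00 years, so 36 years is 3.00 doublings.
2^3.00 ≈ 8.00; 1284 × 8.00 ≈ 10000 billion dollars.

roughly 10000 billion dollars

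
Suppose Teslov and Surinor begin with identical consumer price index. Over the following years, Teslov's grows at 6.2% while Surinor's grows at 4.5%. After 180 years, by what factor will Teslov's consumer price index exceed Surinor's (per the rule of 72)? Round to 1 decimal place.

Rate gap = 6.2% − 4.5% = 1.7 points.
The ratio doubles every 72/1.7 ≈ 42.35 years.
180/42.35 ≈ 4.25 doublings → ratio ≈ 2^4.25 ≈ 19.0.

≈ 19.0 times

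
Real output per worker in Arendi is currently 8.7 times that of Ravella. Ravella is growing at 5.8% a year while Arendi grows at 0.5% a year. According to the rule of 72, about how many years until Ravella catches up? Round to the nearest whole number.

around 42 years

What matters is the difference: 5.3 pp.
Rule of 72 on the gap: the ratio halves every 72/5.3 ≈ 13.58 years.
An 8.7 times gap takes log₂(8.7) ≈ 3.12 halvings to close: 3.12 × 13.58 ≈ 42 years.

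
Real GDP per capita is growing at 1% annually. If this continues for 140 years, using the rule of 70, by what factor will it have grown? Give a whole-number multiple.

around 4 times

Doubling time ≈ 70/1 = 70.00 years.
140/70.00 ≈ 2 doublings, so about 2^2 = 4×.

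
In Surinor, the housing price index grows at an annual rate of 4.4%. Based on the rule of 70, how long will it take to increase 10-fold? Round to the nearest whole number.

One doubling takes 70/4.4 = 15.91 years.
Reaching 10× takes log₂(10) ≈ 3.32 doublings.
3.32 × 15.91 ≈ 53 years.

≈ 53 years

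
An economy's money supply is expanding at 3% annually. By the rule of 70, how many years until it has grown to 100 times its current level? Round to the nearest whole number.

One doubling takes 70/3 = 23.33 years.
Reaching 100× takes log₂(100) ≈ 6.64 doublings.
6.64 × 23.33 ≈ 155 years.

155 years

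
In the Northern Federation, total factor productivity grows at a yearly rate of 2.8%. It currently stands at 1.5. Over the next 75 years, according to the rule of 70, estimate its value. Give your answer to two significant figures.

Doubling time ≈ 70/2.8 = 25.00 years.
75 years is 75/25.00 ≈ 3.00 doublings, a factor of 2^3.00 ≈ 8.00.
1.5 × 8.00 ≈ 12.

approximately 12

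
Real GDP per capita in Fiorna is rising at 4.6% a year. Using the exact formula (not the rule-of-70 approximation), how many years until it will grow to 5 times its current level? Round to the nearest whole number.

36 years

t = ln(5) / ln(1 + 0.046) = 1.6094 / 0.044973 ≈ 35.79.
≈ 36 years.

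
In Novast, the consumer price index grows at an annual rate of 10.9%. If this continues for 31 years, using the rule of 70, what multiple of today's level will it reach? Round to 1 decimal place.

Doubling time ≈ 70/10.9 = 6.42 years.
31 years / 6.42 ≈ 4.83 doublings → factor 2^4.83 ≈ 28.4.

approximately 28.4 times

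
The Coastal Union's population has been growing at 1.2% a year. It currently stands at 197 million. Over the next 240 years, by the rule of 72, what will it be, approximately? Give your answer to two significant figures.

It doubles every 72/1.2 ≈ 60.00 years, so 240 years is 4.00 doublings.
2^4.00 ≈ 16.00; 197 × 16.00 ≈ 3200 million.

about 3200 million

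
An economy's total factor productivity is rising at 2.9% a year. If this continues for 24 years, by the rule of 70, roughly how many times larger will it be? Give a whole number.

about 2 times

Doubling time ≈ 70/2.9 = 24.14 years.
24/24.14 ≈ 1 doubling, so about 2^1 = 2×.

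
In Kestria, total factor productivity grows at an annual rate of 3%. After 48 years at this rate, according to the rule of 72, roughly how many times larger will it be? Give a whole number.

about 4 times

Doubling time ≈ 72/3 = 24.00 years.
48/24.00 ≈ 2 doublings, so about 2^2 = 4×.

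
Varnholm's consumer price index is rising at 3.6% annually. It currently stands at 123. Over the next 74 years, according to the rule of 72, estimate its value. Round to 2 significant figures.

It doubles every 72/3.6 ≈ 20.00 years, so 74 years is 3.70 doublings.
2^3.70 ≈ 13.00; 123 × 13.00 ≈ 1600.

1600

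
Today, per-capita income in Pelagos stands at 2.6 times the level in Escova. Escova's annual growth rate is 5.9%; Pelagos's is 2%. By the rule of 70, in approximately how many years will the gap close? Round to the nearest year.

What matters is the difference: 3.9 pp.
Rule of 70 on the gap: the ratio halves every 70/3.9 ≈ 17.95 years.
A 2.6 times gap takes log₂(2.6) ≈ 1.38 halvings to close: 1.38 × 17.95 ≈ 25 years.

roughly 25 years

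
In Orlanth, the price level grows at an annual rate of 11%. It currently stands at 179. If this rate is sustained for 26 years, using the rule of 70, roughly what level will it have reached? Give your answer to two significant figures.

It doubles every 70/11 ≈ 6.36 years, so 26 years is 4.09 doublings.
2^4.09 ≈ 17.03; 179 × 17.03 ≈ 3000.

3000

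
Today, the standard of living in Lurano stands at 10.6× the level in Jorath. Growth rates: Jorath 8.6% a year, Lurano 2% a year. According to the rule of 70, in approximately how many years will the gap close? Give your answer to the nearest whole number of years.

≈ 36 years

Jorath gains on Lurano at 8.6% − 2% = 6.6 points a year.
At that relative rate the gap halves every 70/6.6 ≈ 10.61 years.
A 10.6× gap takes log₂(10.6) ≈ 3.41 halvings to close: 3.41 × 10.61 ≈ 36 years.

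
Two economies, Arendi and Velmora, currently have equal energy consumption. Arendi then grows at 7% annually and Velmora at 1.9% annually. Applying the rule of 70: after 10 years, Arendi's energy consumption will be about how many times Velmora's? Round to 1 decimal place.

roughly 1.7 times

Arendi pulls ahead at 5.1 pp per year, so the ratio doubles every 70/5.1 ≈ 13.73 years.
In 10 years that's 0.73 doublings: 2^0.73 ≈ 1.7.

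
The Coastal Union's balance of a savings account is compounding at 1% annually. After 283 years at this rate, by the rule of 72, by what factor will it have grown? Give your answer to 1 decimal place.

about 15.2 times

Doubles every ≈ 72.00 years (72/1).
283 years is 3.93 doublings; 2^3.93 ≈ 15.2×.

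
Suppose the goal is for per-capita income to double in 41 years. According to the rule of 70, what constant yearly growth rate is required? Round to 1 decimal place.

roughly 1.7% per year

70 / 41 ≈ 1.71, so about 1.7% per year.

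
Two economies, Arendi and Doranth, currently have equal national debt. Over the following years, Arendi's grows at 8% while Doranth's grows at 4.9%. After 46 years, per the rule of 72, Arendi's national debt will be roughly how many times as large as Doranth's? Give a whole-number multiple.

Only the 3.1-point difference matters.
72/3.1 ≈ 23.23 years per doubling of the ratio; 46 years gives 1.98 doublings, so ≈ 4×.

roughly 4 times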